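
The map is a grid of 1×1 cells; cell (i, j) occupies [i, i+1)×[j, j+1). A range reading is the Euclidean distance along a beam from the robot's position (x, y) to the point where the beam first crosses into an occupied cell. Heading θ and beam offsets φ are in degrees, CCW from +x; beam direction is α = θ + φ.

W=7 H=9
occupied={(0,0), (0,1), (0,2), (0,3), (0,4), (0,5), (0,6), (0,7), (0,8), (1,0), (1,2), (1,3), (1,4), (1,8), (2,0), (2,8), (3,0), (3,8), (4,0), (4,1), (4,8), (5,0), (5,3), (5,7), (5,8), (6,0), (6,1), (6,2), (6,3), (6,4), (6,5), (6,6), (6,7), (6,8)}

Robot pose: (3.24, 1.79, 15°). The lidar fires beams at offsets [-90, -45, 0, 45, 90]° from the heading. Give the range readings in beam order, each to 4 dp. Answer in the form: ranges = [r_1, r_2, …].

ranges = [0.8179, 0.8776, 0.7868, 5.5200, 6.4291]

beam 1: φ=-90°, α=285°
  dir = (cos 285°, sin 285°) = (0.2588, -0.9659); from cell (3,1)
  next x-line at t=2.9364, next y-line at t=0.8179; Δt_x=3.8637, Δt_y=1.0353
    y: enter (3,0) at t=0.8179 ← occupied
  → r_1 = 0.8179
beam 2: φ=-45°, α=330°
  dir = (cos 330°, sin 330°) = (0.8660, -0.5000); from cell (3,1)
  next x-line at t=0.8776, next y-line at t=1.5800; Δt_x=1.1547, Δt_y=2.0000
    x: enter (4,1) at t=0.8776 ← occupied
  → r_2 = 0.8776
beam 3: φ=0°, α=15°
  dir = (cos 15°, sin 15°) = (0.9659, 0.2588); from cell (3,1)
  next x-line at t=0.7868, next y-line at t=0.8114; Δt_x=1.0353, Δt_y=3.8637
    x: enter (4,1) at t=0.7868 ← occupied
  → r_3 = 0.7868
beam 4: φ=45°, α=60°
  dir = (cos 60°, sin 60°) = (0.5000, 0.8660); from cell (3,1)
  next x-line at t=1.5200, next y-line at t=0.2425; Δt_x=2.0000, Δt_y=1.1547
    y: enter (3,2) at t=0.2425
    y: enter (3,3) at t=1.3972
    x: enter (4,3) at t=1.5200
    y: enter (4,4) at t=2.5519
    x: enter (5,4) at t=3.5200
    y: enter (5,5) at t=3.7066
    y: enter (5,6) at t=4.8613
    x: enter (6,6) at t=5.5200 ← occupied
  → r_4 = 5.5200
beam 5: φ=90°, α=105°
  dir = (cos 105°, sin 105°) = (-0.2588, 0.9659); from cell (3,1)
  next x-line at t=0.9273, next y-line at t=0.2174; Δt_x=3.8637, Δt_y=1.0353
    y: enter (3,2) at t=0.2174
    x: enter (2,2) at t=0.9273
    y: enter (2,3) at t=1.2527
    y: enter (2,4) at t=2.2880
    y: enter (2,5) at t=3.3232
    y: enter (2,6) at t=4.3585
    x: enter (1,6) at t=4.7910
    y: enter (1,7) at t=5.3938
    y: enter (1,8) at t=6.4291 ← occupied
  → r_5 = 6.4291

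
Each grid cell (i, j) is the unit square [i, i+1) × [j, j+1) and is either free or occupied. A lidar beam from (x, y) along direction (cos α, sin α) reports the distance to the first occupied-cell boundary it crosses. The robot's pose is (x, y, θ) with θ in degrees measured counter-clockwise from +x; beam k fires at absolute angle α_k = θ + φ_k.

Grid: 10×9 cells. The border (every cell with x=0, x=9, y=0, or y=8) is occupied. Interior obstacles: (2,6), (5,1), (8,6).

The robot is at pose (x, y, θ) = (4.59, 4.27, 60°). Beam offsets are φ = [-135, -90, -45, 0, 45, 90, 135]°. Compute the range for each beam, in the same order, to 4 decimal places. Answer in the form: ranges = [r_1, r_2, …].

beam 1: φ=-135°, α=285°
  dir = (cos 285°, sin 285°) = (0.2588, -0.9659); from cell (4,4)
  next x-line at t=1.5841, next y-line at t=0.2795; Δt_x=3.8637, Δt_y=1.0353
    y: enter (4,3) at t=0.2795
    y: enter (4,2) at t=1.3148
    x: enter (5,2) at t=1.5841
    y: enter (5,1) at t=2.3501 ← occupied
  → r_1 = 2.3501
beam 2: φ=-90°, α=330°
  dir = (cos 330°, sin 330°) = (0.8660, -0.5000); from cell (4,4)
  next x-line at t=0.4734, next y-line at t=0.5400; Δt_x=1.1547, Δt_y=2.0000
    x: enter (5,4) at t=0.4734
    y: enter (5,3) at t=0.5400
    x: enter (6,3) at t=1.6281
    y: enter (6,2) at t=2.5400
    x: enter (7,2) at t=2.7828
    x: enter (8,2) at t=3.9375
    y: enter (8,1) at t=4.5400
    x: enter (9,1) at t=5.0922 ← occupied
  → r_2 = 5.0922
beam 3: φ=-45°, α=15°
  dir = (cos 15°, sin 15°) = (0.9659, 0.2588); from cell (4,4)
  next x-line at t=0.4245, next y-line at t=2.8205; Δt_x=1.0353, Δt_y=3.8637
    x: enter (5,4) at t=0.4245
    x: enter (6,4) at t=1.4597
    x: enter (7,4) at t=2.4950
    y: enter (7,5) at t=2.8205
    x: enter (8,5) at t=3.5303
    x: enter (9,5) at t=4.5656 ← occupied
  → r_3 = 4.5656
beam 4: φ=0°, α=60°
  dir = (cos 60°, sin 60°) = (0.5000, 0.8660); from cell (4,4)
  next x-line at t=0.8200, next y-line at t=0.8429; Δt_x=2.0000, Δt_y=1.1547
    x: enter (5,4) at t=0.8200
    y: enter (5,5) at t=0.8429
    y: enter (5,6) at t=1.9976
    x: enter (6,6) at t=2.8200
    y: enter (6,7) at t=3.1523
    y: enter (6,8) at t=4.3070 ← occupied
  → r_4 = 4.3070
beam 5: φ=45°, α=105°
  dir = (cos 105°, sin 105°) = (-0.2588, 0.9659); from cell (4,4)
  next x-line at t=2.2796, next y-line at t=0.7558; Δt_x=3.8637, Δt_y=1.0353
    y: enter (4,5) at t=0.7558
    y: enter (4,6) at t=1.7910
    x: enter (3,6) at t=2.2796
    y: enter (3,7) at t=2.8263
    y: enter (3,8) at t=3.8616 ← occupied
  → r_5 = 3.8616
beam 6: φ=90°, α=150°
  dir = (cos 150°, sin 150°) = (-0.8660, 0.5000); from cell (4,4)
  next x-line at t=0.6813, next y-line at t=1.4600; Δt_x=1.1547, Δt_y=2.0000
    x: enter (3,4) at t=0.6813
    y: enter (3,5) at t=1.4600
    x: enter (2,5) at t=1.8360
    x: enter (1,5) at t=2.9907
    y: enter (1,6) at t=3.4600
    x: enter (0,6) at t=4.1454 ← occupied
  → r_6 = 4.1454
beam 7: φ=135°, α=195°
  dir = (cos 195°, sin 195°) = (-0.9659, -0.2588); from cell (4,4)
  next x-line at t=0.6108, next y-line at t=1.0432; Δt_x=1.0353, Δt_y=3.8637
    x: enter (3,4) at t=0.6108
    y: enter (3,3) at t=1.0432
    x: enter (2,3) at t=1.6461
    x: enter (1,3) at t=2.6814
    x: enter (0,3) at t=3.7166 ← occupied
  → r_7 = 3.7166

ranges = [2.3501, 5.0922, 4.5656, 4.3070, 3.8616, 4.1454, 3.7166]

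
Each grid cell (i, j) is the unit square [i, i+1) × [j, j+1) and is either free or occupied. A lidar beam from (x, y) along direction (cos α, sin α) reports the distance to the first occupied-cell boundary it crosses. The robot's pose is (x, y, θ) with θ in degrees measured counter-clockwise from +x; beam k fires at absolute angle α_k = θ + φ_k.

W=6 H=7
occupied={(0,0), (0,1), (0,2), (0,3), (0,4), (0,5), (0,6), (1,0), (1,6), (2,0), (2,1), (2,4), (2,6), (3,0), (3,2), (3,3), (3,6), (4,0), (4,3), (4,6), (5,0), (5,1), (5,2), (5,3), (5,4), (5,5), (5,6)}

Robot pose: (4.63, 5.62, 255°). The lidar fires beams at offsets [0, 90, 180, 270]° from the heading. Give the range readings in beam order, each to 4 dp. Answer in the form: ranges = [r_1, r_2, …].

ranges = [1.6771, 0.3831, 0.3934, 1.4682]

beam 1: φ=0°, α=255°
  d=(-0.2588,-0.9659)  start (4,5)  tX=2.4341 tY=0.6419  stride 1/|dx|=3.8637 1/|dy|=1.0353
    cross y-line → (4,4), t=0.6419
    cross y-line → (4,3), t=1.6771 (wall)
  → r_1 = 1.6771
beam 2: φ=90°, α=345°
  d=(0.9659,-0.2588)  start (4,5)  tX=0.3831 tY=2.3955  stride 1/|dx|=1.0353 1/|dy|=3.8637
    cross x-line → (5,5), t=0.3831 (wall)
  → r_2 = 0.3831
beam 3: φ=180°, α=75°
  d=(0.2588,0.9659)  start (4,5)  tX=1.4296 tY=0.3934  stride 1/|dx|=3.8637 1/|dy|=1.0353
    cross y-line → (4,6), t=0.3934 (wall)
  → r_3 = 0.3934
beam 4: φ=270°, α=165°
  d=(-0.9659,0.2588)  start (4,5)  tX=0.6522 tY=1.4682  stride 1/|dx|=1.0353 1/|dy|=3.8637
    cross x-line → (3,5), t=0.6522
    cross y-line → (3,6), t=1.4682 (wall)
  → r_4 = 1.4682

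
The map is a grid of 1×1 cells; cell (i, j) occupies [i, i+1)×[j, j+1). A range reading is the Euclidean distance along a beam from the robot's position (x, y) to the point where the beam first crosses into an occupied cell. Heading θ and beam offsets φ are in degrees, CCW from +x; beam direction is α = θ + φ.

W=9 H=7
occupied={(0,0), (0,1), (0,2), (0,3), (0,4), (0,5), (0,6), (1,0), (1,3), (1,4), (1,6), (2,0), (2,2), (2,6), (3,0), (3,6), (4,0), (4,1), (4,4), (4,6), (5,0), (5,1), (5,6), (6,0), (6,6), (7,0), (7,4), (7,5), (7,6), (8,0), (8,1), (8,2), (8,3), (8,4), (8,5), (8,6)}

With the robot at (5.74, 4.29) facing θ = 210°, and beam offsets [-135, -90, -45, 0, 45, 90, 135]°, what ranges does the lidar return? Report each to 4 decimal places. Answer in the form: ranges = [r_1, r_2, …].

ranges = [1.7703, 1.9745, 0.7661, 3.1639, 2.3708, 3.7990, 2.3397]

beam 1: φ=-135°, α=75°
  cosα=0.2588 sinα=0.9659 | (5,4) | tMaxX 1.0046 tMaxY 0.7350 | tΔX 3.8637 tΔY 1.0353
    t=0.7350 [y] (5,5)
    t=1.0046 [x] (6,5)
    t=1.7703 [y] (6,6) — stop
  → r_1 = 1.7703
beam 2: φ=-90°, α=120°
  cosα=-0.5000 sinα=0.8660 | (5,4) | tMaxX 1.4800 tMaxY 0.8198 | tΔX 2.0000 tΔY 1.1547
    t=0.8198 [y] (5,5)
    t=1.4800 [x] (4,5)
    t=1.9745 [y] (4,6) — stop
  → r_2 = 1.9745
beam 3: φ=-45°, α=165°
  cosα=-0.9659 sinα=0.2588 | (5,4) | tMaxX 0.7661 tMaxY 2.7432 | tΔX 1.0353 tΔY 3.8637
    t=0.7661 [x] (4,4) — stop
  → r_3 = 0.7661
beam 4: φ=0°, α=210°
  cosα=-0.8660 sinα=-0.5000 | (5,4) | tMaxX 0.8545 tMaxY 0.5800 | tΔX 1.1547 tΔY 2.0000
    t=0.5800 [y] (5,3)
    t=0.8545 [x] (4,3)
    t=2.0092 [x] (3,3)
    t=2.5800 [y] (3,2)
    t=3.1639 [x] (2,2) — stop
  → r_4 = 3.1639
beam 5: φ=45°, α=255°
  cosα=-0.2588 sinα=-0.9659 | (5,4) | tMaxX 2.8591 tMaxY 0.3002 | tΔX 3.8637 tΔY 1.0353
    t=0.3002 [y] (5,3)
    t=1.3355 [y] (5,2)
    t=2.3708 [y] (5,1) — stop
  → r_5 = 2.3708
beam 6: φ=90°, α=300°
  cosα=0.5000 sinα=-0.8660 | (5,4) | tMaxX 0.5200 tMaxY 0.3349 | tΔX 2.0000 tΔY 1.1547
    t=0.3349 [y] (5,3)
    t=0.5200 [x] (6,3)
    t=1.4896 [y] (6,2)
    t=2.5200 [x] (7,2)
    t=2.6443 [y] (7,1)
    t=3.7990 [y] (7,0) — stop
  → r_6 = 3.7990
beam 7: φ=135°, α=345°
  cosα=0.9659 sinα=-0.2588 | (5,4) | tMaxX 0.2692 tMaxY 1.1205 | tΔX 1.0353 tΔY 3.8637
    t=0.2692 [x] (6,4)
    t=1.1205 [y] (6,3)
    t=1.3044 [x] (7,3)
    t=2.3397 [x] (8,3) — stop
  → r_7 = 2.3397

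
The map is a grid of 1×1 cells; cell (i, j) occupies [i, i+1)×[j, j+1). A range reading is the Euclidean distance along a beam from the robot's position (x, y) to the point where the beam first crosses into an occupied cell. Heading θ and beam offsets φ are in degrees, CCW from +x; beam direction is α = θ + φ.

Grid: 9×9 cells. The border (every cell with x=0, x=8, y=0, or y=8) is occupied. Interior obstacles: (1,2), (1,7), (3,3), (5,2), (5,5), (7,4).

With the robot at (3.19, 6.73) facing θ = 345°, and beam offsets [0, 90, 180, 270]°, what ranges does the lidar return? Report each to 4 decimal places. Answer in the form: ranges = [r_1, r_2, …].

ranges = [2.8205, 1.3148, 1.2320, 4.5978]

beam 1: φ=0°, α=345°
  dir = (cos 345°, sin 345°) = (0.9659, -0.2588); from cell (3,6)
  next x-line at t=0.8386, next y-line at t=2.8205; Δt_x=1.0353, Δt_y=3.8637
    x: enter (4,6) at t=0.8386
    x: enter (5,6) at t=1.8738
    y: enter (5,5) at t=2.8205 ← occupied
  → r_1 = 2.8205
beam 2: φ=90°, α=75°
  dir = (cos 75°, sin 75°) = (0.2588, 0.9659); from cell (3,6)
  next x-line at t=3.1296, next y-line at t=0.2795; Δt_x=3.8637, Δt_y=1.0353
    y: enter (3,7) at t=0.2795
    y: enter (3,8) at t=1.3148 ← occupied
  → r_2 = 1.3148
beam 3: φ=180°, α=165°
  dir = (cos 165°, sin 165°) = (-0.9659, 0.2588); from cell (3,6)
  next x-line at t=0.1967, next y-line at t=1.0432; Δt_x=1.0353, Δt_y=3.8637
    x: enter (2,6) at t=0.1967
    y: enter (2,7) at t=1.0432
    x: enter (1,7) at t=1.2320 ← occupied
  → r_3 = 1.2320
beam 4: φ=270°, α=255°
  dir = (cos 255°, sin 255°) = (-0.2588, -0.9659); from cell (3,6)
  next x-line at t=0.7341, next y-line at t=0.7558; Δt_x=3.8637, Δt_y=1.0353
    x: enter (2,6) at t=0.7341
    y: enter (2,5) at t=0.7558
    y: enter (2,4) at t=1.7910
    y: enter (2,3) at t=2.8263
    y: enter (2,2) at t=3.8616
    x: enter (1,2) at t=4.5978 ← occupied
  → r_4 = 4.5978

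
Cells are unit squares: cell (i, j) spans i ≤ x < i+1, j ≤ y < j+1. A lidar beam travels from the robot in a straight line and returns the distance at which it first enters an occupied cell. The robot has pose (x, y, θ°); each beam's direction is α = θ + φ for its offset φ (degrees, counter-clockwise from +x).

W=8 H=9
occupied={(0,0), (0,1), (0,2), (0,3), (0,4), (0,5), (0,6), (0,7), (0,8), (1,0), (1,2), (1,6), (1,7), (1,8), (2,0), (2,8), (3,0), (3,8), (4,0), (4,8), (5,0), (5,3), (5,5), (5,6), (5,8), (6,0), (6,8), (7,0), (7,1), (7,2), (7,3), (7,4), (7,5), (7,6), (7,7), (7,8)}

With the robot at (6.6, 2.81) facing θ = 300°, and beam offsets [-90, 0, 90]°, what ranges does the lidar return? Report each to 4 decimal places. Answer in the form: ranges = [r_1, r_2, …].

beam 1: φ=-90°, α=210°
  direction (-0.8660, -0.5000); cell (6,2); t to first gridline: x 0.6928, y 1.6200 (then +1.1547 / +2.0000)
    (5,2) via x @ 0.6928
    (5,1) via y @ 1.6200
    (4,1) via x @ 1.8475
    (3,1) via x @ 3.0022
    (3,0) via y @ 3.6200  # hit
  → r_1 = 3.6200
beam 2: φ=0°, α=300°
  direction (0.5000, -0.8660); cell (6,2); t to first gridline: x 0.8000, y 0.9353 (then +2.0000 / +1.1547)
    (7,2) via x @ 0.8000  # hit
  → r_2 = 0.8000
beam 3: φ=90°, α=30°
  direction (0.8660, 0.5000); cell (6,2); t to first gridline: x 0.4619, y 0.3800 (then +1.1547 / +2.0000)
    (6,3) via y @ 0.3800
    (7,3) via x @ 0.4619  # hit
  → r_3 = 0.4619

ranges = [3.6200, 0.8000, 0.4619]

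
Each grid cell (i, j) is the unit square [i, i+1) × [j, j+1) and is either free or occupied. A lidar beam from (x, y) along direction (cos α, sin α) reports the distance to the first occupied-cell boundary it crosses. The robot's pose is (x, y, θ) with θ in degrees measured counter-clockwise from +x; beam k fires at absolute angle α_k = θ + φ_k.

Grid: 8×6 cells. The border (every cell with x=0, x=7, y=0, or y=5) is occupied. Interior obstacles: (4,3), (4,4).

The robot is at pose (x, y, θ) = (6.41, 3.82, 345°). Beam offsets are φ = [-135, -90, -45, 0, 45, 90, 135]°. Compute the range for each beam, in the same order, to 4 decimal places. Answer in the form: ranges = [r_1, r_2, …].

ranges = [1.6281, 2.9195, 1.1800, 0.6108, 0.6813, 1.2216, 1.3625]

beam 1: φ=-135°, α=210°
  direction (-0.8660, -0.5000); cell (6,3); t to first gridline: x 0.4734, y 1.6400 (then +1.1547 / +2.0000)
    (5,3) via x @ 0.4734
    (4,3) via x @ 1.6281  # hit
  → r_1 = 1.6281
beam 2: φ=-90°, α=255°
  direction (-0.2588, -0.9659); cell (6,3); t to first gridline: x 1.5841, y 0.8489 (then +3.8637 / +1.0353)
    (6,2) via y @ 0.8489
    (5,2) via x @ 1.5841
    (5,1) via y @ 1.8842
    (5,0) via y @ 2.9195  # hit
  → r_2 = 2.9195
beam 3: φ=-45°, α=300°
  direction (0.5000, -0.8660); cell (6,3); t to first gridline: x 1.1800, y 0.9469 (then +2.0000 / +1.1547)
    (6,2) via y @ 0.9469
    (7,2) via x @ 1.1800  # hit
  → r_3 = 1.1800
beam 4: φ=0°, α=345°
  direction (0.9659, -0.2588); cell (6,3); t to first gridline: x 0.6108, y 3.1682 (then +1.0353 / +3.8637)
    (7,3) via x @ 0.6108  # hit
  → r_4 = 0.6108
beam 5: φ=45°, α=30°
  direction (0.8660, 0.5000); cell (6,3); t to first gridline: x 0.6813, y 0.3600 (then +1.1547 / +2.0000)
    (6,4) via y @ 0.3600
    (7,4) via x @ 0.6813  # hit
  → r_5 = 0.6813
beam 6: φ=90°, α=75°
  direction (0.2588, 0.9659); cell (6,3); t to first gridline: x 2.2796, y 0.1863 (then +3.8637 / +1.0353)
    (6,4) via y @ 0.1863
    (6,5) via y @ 1.2216  # hit
  → r_6 = 1.2216
beam 7: φ=135°, α=120°
  direction (-0.5000, 0.8660); cell (6,3); t to first gridline: x 0.8200, y 0.2078 (then +2.0000 / +1.1547)
    (6,4) via y @ 0.2078
    (5,4) via x @ 0.8200
    (5,5) via y @ 1.3625  # hit
  → r_7 = 1.3625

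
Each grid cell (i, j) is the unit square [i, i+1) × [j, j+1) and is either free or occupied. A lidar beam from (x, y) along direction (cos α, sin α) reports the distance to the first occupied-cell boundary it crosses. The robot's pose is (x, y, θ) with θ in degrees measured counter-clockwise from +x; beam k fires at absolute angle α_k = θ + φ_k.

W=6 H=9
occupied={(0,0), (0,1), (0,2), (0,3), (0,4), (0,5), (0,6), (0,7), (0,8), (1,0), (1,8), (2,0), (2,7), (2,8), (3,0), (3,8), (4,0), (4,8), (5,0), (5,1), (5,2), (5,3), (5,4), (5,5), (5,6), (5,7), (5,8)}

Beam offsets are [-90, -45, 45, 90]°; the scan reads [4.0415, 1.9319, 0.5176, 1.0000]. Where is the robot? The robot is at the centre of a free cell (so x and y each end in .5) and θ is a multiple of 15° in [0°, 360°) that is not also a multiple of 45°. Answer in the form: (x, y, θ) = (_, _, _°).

(x, y, θ) = (4.5, 4.5, 330°)

Enumerate (i+0.5, j+0.5, θ) over the 27 free cells and 16 admissible headings. For each, cast all 4 beams and compare to the given ranges.
  (1.5, 6.5, 120°): beam 1 = 1.0000 ≠ 4.0415 ✗
  (1.5, 2.5, 150°): beam 1 = 6.3509 ≠ 4.0415 ✗
  (1.5, 5.5, 285°): beam 1 = 0.5176 ≠ 4.0415 ✗
  (2.5, 6.5, 285°): beam 1 = 1.5529 ≠ 4.0415 ✗
  (4.5, 6.5, 30°): beam 1 = 1.0000 ≠ 4.0415 ✗
  …
  (4.5, 4.5, 330°): r_1=4.0415, r_2=1.9319, r_3=0.5176, r_4=1.0000 — all match ✓
Unique over the lattice → pose = (4.5, 4.5, 330°).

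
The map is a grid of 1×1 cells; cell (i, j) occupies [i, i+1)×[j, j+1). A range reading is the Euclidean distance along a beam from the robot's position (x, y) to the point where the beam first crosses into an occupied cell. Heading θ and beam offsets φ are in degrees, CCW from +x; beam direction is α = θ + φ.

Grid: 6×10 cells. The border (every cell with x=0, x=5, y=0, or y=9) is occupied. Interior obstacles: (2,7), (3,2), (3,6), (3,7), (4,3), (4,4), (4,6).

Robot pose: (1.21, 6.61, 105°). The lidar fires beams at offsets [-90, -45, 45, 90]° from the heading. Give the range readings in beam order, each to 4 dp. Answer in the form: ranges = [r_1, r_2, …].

ranges = [1.5068, 1.5800, 0.2425, 0.2174]

beam 1: φ=-90°, α=15°
  direction (0.9659, 0.2588); cell (1,6); t to first gridline: x 0.8179, y 1.5068 (then +1.0353 / +3.8637)
    (2,6) via x @ 0.8179
    (2,7) via y @ 1.5068  # hit
  → r_1 = 1.5068
beam 2: φ=-45°, α=60°
  direction (0.5000, 0.8660); cell (1,6); t to first gridline: x 1.5800, y 0.4503 (then +2.0000 / +1.1547)
    (1,7) via y @ 0.4503
    (2,7) via x @ 1.5800  # hit
  → r_2 = 1.5800
beam 3: φ=45°, α=150°
  direction (-0.8660, 0.5000); cell (1,6); t to first gridline: x 0.2425, y 0.7800 (then +1.1547 / +2.0000)
    (0,6) via x @ 0.2425  # hit
  → r_3 = 0.2425
beam 4: φ=90°, α=195°
  direction (-0.9659, -0.2588); cell (1,6); t to first gridline: x 0.2174, y 2.3569 (then +1.0353 / +3.8637)
    (0,6) via x @ 0.2174  # hit
  → r_4 = 0.2174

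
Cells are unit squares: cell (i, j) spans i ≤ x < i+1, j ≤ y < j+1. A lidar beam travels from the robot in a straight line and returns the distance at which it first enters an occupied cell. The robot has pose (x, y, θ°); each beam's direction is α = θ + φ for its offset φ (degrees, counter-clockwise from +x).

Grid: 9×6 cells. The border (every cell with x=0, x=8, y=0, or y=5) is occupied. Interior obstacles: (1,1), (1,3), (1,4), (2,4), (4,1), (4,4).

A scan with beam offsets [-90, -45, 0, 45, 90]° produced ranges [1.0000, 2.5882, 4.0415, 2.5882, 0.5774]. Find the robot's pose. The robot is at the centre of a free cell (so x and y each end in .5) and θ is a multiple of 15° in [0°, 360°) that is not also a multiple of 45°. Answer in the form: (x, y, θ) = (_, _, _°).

Candidates: 22 free-cell centres × 16 headings = 352 poses. Raycast each; keep the one whose scan matches to 4 dp.
  (5.5, 1.5, 150°): beam 1 = 4.0415 ≠ 1.0000 ✗
  (5.5, 3.5, 255°): beam 1 = 2.5882 ≠ 1.0000 ✗
  (6.5, 4.5, 210°): beam 1 = 0.5774 ≠ 1.0000 ✗
  …
  (5.5, 1.5, 60°): r_1=1.0000, r_2=2.5882, r_3=4.0415, r_4=2.5882, r_5=0.5774 — all match ✓
Unique over the lattice → pose = (5.5, 1.5, 60°).

(x, y, θ) = (5.5, 1.5, 60°)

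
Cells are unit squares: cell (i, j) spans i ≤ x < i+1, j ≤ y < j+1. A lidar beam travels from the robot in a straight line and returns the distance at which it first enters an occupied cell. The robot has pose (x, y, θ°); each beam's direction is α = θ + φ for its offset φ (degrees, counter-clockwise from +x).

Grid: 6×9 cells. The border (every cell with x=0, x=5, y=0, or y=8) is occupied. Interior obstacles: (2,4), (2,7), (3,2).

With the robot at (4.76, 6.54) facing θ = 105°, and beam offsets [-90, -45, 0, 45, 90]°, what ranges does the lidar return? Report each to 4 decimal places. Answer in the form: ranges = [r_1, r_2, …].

ranges = [0.2485, 0.4800, 1.5115, 2.0323, 3.8926]

beam 1: φ=-90°, α=15°
  cosα=0.9659 sinα=0.2588 | (4,6) | tMaxX 0.2485 tMaxY 1.7773 | tΔX 1.0353 tΔY 3.8637
    t=0.2485 [x] (5,6) — stop
  → r_1 = 0.2485
beam 2: φ=-45°, α=60°
  cosα=0.5000 sinα=0.8660 | (4,6) | tMaxX 0.4800 tMaxY 0.5312 | tΔX 2.0000 tΔY 1.1547
    t=0.4800 [x] (5,6) — stop
  → r_2 = 0.4800
beam 3: φ=0°, α=105°
  cosα=-0.2588 sinα=0.9659 | (4,6) | tMaxX 2.9364 tMaxY 0.4762 | tΔX 3.8637 tΔY 1.0353
    t=0.4762 [y] (4,7)
    t=1.5115 [y] (4,8) — stop
  → r_3 = 1.5115
beam 4: φ=45°, α=150°
  cosα=-0.8660 sinα=0.5000 | (4,6) | tMaxX 0.8776 tMaxY 0.9200 | tΔX 1.1547 tΔY 2.0000
    t=0.8776 [x] (3,6)
    t=0.9200 [y] (3,7)
    t=2.0323 [x] (2,7) — stop
  → r_4 = 2.0323
beam 5: φ=90°, α=195°
  cosα=-0.9659 sinα=-0.2588 | (4,6) | tMaxX 0.7868 tMaxY 2.0864 | tΔX 1.0353 tΔY 3.8637
    t=0.7868 [x] (3,6)
    t=1.8221 [x] (2,6)
    t=2.0864 [y] (2,5)
    t=2.8574 [x] (1,5)
    t=3.8926 [x] (0,5) — stop
  → r_5 = 3.8926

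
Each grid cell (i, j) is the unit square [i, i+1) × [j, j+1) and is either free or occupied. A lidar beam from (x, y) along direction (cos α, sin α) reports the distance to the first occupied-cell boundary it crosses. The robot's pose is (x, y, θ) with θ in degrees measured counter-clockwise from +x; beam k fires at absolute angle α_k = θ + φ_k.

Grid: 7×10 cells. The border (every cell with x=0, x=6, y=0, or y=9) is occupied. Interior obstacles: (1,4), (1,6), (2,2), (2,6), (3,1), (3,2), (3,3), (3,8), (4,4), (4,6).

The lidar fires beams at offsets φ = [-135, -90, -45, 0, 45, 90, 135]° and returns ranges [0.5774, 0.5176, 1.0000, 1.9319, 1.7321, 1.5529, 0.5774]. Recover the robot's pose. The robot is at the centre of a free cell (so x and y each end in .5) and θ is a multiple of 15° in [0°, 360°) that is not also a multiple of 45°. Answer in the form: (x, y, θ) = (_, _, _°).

Candidates: 30 free-cell centres × 16 headings = 480 poses. Raycast each; keep the one whose scan matches to 4 dp.
  (4.5, 5.5, 240°): beam 1 = 0.5176 ≠ 0.5774 ✗
  (2.5, 1.5, 210°): beam 1 = 0.5176 ≠ 0.5774 ✗
  (5.5, 4.5, 15°): beam 1 = 3.0000 ≠ 0.5774 ✗
  …
  (1.5, 7.5, 15°): r_1=0.5774, r_2=0.5176, r_3=1.0000, r_4=1.9319, r_5=1.7321, r_6=1.5529, r_7=0.5774 — all match ✓
Unique over the lattice → pose = (1.5, 7.5, 15°).

(x, y, θ) = (1.5, 7.5, 15°)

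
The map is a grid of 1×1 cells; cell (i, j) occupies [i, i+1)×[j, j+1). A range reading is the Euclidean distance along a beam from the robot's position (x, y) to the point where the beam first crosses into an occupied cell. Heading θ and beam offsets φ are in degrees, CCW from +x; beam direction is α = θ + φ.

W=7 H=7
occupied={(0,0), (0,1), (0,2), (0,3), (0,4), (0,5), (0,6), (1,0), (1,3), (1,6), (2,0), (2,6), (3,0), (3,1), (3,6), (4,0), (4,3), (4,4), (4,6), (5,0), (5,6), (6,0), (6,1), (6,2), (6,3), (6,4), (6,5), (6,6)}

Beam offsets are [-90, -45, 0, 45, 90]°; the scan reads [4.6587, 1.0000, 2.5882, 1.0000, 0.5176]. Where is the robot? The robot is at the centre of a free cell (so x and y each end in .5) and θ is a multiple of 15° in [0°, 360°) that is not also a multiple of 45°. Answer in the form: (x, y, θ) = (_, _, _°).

(x, y, θ) = (3.5, 5.5, 345°)

Candidates: 21 free-cell centres × 16 headings = 336 poses. Raycast each; keep the one whose scan matches to 4 dp.
  (3.5, 3.5, 15°): beam 1 = 1.5529 ≠ 4.6587 ✗
  (5.5, 2.5, 195°): beam 1 = 1.9319 ≠ 4.6587 ✗
  (3.5, 2.5, 210°): beam 1 = 4.0415 ≠ 4.6587 ✗
  …
  (3.5, 5.5, 345°): r_1=4.6587, r_2=1.0000, r_3=2.5882, r_4=1.0000, r_5=0.5176 — all match ✓
Unique over the lattice → pose = (3.5, 5.5, 345°).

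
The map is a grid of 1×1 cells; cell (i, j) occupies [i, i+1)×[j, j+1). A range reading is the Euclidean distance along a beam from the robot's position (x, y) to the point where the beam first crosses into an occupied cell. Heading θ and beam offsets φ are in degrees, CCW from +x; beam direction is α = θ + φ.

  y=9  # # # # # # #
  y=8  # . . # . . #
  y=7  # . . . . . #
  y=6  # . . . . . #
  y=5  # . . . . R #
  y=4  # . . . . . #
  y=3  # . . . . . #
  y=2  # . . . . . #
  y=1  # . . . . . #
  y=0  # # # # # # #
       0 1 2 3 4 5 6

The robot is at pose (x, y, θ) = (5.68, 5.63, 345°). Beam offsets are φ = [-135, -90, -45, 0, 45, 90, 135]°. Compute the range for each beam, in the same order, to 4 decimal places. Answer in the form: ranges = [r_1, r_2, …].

beam 1: φ=-135°, α=210°
  cosα=-0.8660 sinα=-0.5000 | (5,5) | tMaxX 0.7852 tMaxY 1.2600 | tΔX 1.1547 tΔY 2.0000
    t=0.7852 [x] (4,5)
    t=1.2600 [y] (4,4)
    t=1.9399 [x] (3,4)
    t=3.0946 [x] (2,4)
    t=3.2600 [y] (2,3)
    t=4.2493 [x] (1,3)
    t=5.2600 [y] (1,2)
    t=5.4040 [x] (0,2) — stop
  → r_1 = 5.4040
beam 2: φ=-90°, α=255°
  cosα=-0.2588 sinα=-0.9659 | (5,5) | tMaxX 2.6273 tMaxY 0.6522 | tΔX 3.8637 tΔY 1.0353
    t=0.6522 [y] (5,4)
    t=1.6875 [y] (5,3)
    t=2.6273 [x] (4,3)
    t=2.7228 [y] (4,2)
    t=3.7581 [y] (4,1)
    t=4.7933 [y] (4,0) — stop
  → r_2 = 4.7933
beam 3: φ=-45°, α=300°
  cosα=0.5000 sinα=-0.8660 | (5,5) | tMaxX 0.6400 tMaxY 0.7275 | tΔX 2.0000 tΔY 1.1547
    t=0.6400 [x] (6,5) — stop
  → r_3 = 0.6400
beam 4: φ=0°, α=345°
  cosα=0.9659 sinα=-0.2588 | (5,5) | tMaxX 0.3313 tMaxY 2.4341 | tΔX 1.0353 tΔY 3.8637
    t=0.3313 [x] (6,5) — stop
  → r_4 = 0.3313
beam 5: φ=45°, α=30°
  cosα=0.8660 sinα=0.5000 | (5,5) | tMaxX 0.3695 tMaxY 0.7400 | tΔX 1.1547 tΔY 2.0000
    t=0.3695 [x] (6,5) — stop
  → r_5 = 0.3695
beam 6: φ=90°, α=75°
  cosα=0.2588 sinα=0.9659 | (5,5) | tMaxX 1.2364 tMaxY 0.3831 | tΔX 3.8637 tΔY 1.0353
    t=0.3831 [y] (5,6)
    t=1.2364 [x] (6,6) — stop
  → r_6 = 1.2364
beam 7: φ=135°, α=120°
  cosα=-0.5000 sinα=0.8660 | (5,5) | tMaxX 1.3600 tMaxY 0.4272 | tΔX 2.0000 tΔY 1.1547
    t=0.4272 [y] (5,6)
    t=1.3600 [x] (4,6)
    t=1.5819 [y] (4,7)
    t=2.7366 [y] (4,8)
    t=3.3600 [x] (3,8) — stop
  → r_7 = 3.3600

ranges = [5.4040, 4.7933, 0.6400, 0.3313, 0.3695, 1.2364, 3.3600]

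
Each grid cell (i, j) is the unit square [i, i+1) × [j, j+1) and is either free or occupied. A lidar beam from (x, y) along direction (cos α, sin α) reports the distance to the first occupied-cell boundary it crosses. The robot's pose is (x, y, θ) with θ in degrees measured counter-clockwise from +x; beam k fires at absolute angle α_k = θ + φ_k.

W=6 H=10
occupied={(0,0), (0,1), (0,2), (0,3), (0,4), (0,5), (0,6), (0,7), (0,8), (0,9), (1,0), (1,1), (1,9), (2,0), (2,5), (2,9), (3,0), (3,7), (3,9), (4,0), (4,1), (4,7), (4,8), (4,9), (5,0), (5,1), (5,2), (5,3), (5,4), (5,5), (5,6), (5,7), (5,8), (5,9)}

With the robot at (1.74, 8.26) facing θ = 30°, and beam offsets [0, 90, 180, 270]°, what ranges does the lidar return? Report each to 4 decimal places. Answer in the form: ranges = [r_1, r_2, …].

beam 1: φ=0°, α=30°
  d=(0.8660,0.5000)  start (1,8)  tX=0.3002 tY=1.4800  stride 1/|dx|=1.1547 1/|dy|=2.0000
    cross x-line → (2,8), t=0.3002
    cross x-line → (3,8), t=1.4549
    cross y-line → (3,9), t=1.4800 (wall)
  → r_1 = 1.4800
beam 2: φ=90°, α=120°
  d=(-0.5000,0.8660)  start (1,8)  tX=1.4800 tY=0.8545  stride 1/|dx|=2.0000 1/|dy|=1.1547
    cross y-line → (1,9), t=0.8545 (wall)
  → r_2 = 0.8545
beam 3: φ=180°, α=210°
  d=(-0.8660,-0.5000)  start (1,8)  tX=0.8545 tY=0.5200  stride 1/|dx|=1.1547 1/|dy|=2.0000
    cross y-line → (1,7), t=0.5200
    cross x-line → (0,7), t=0.8545 (wall)
  → r_3 = 0.8545
beam 4: φ=270°, α=300°
  d=(0.5000,-0.8660)  start (1,8)  tX=0.5200 tY=0.3002  stride 1/|dx|=2.0000 1/|dy|=1.1547
    cross y-line → (1,7), t=0.3002
    cross x-line → (2,7), t=0.5200
    cross y-line → (2,6), t=1.4549
    cross x-line → (3,6), t=2.5200
    cross y-line → (3,5), t=2.6096
    cross y-line → (3,4), t=3.7643
    cross x-line → (4,4), t=4.5200
    cross y-line → (4,3), t=4.9190
    cross y-line → (4,2), t=6.0737
    cross x-line → (5,2), t=6.5200 (wall)
  → r_4 = 6.5200

ranges = [1.4800, 0.8545, 0.8545, 6.5200]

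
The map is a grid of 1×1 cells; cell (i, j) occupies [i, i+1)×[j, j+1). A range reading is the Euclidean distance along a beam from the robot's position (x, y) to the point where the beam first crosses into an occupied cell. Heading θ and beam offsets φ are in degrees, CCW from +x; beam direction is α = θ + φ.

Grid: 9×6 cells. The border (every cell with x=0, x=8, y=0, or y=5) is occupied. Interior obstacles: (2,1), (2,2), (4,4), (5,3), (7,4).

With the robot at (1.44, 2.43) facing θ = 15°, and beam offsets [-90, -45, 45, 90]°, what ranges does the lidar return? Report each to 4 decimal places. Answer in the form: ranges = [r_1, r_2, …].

beam 1: φ=-90°, α=285°
  d=(0.2588,-0.9659)  start (1,2)  tX=2.1637 tY=0.4452  stride 1/|dx|=3.8637 1/|dy|=1.0353
    cross y-line → (1,1), t=0.4452
    cross y-line → (1,0), t=1.4804 (wall)
  → r_1 = 1.4804
beam 2: φ=-45°, α=330°
  d=(0.8660,-0.5000)  start (1,2)  tX=0.6466 tY=0.8600  stride 1/|dx|=1.1547 1/|dy|=2.0000
    cross x-line → (2,2), t=0.6466 (wall)
  → r_2 = 0.6466
beam 3: φ=45°, α=60°
  d=(0.5000,0.8660)  start (1,2)  tX=1.1200 tY=0.6582  stride 1/|dx|=2.0000 1/|dy|=1.1547
    cross y-line → (1,3), t=0.6582
    cross x-line → (2,3), t=1.1200
    cross y-line → (2,4), t=1.8129
    cross y-line → (2,5), t=2.9676 (wall)
  → r_3 = 2.9676
beam 4: φ=90°, α=105°
  d=(-0.2588,0.9659)  start (1,2)  tX=1.7000 tY=0.5901  stride 1/|dx|=3.8637 1/|dy|=1.0353
    cross y-line → (1,3), t=0.5901
    cross y-line → (1,4), t=1.6254
    cross x-line → (0,4), t=1.7000 (wall)
  → r_4 = 1.7000

ranges = [1.4804, 0.6466, 2.9676, 1.7000]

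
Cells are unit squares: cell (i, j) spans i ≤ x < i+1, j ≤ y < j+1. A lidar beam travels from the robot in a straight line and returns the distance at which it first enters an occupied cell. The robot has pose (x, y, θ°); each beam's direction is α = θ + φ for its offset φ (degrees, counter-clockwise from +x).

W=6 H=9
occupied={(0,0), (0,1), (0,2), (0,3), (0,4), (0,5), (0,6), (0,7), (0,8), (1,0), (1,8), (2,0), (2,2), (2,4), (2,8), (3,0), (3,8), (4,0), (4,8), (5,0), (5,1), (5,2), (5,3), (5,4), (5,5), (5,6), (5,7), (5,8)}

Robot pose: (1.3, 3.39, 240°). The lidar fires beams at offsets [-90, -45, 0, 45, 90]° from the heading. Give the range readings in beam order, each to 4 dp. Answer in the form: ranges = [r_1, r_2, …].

ranges = [0.3464, 0.3106, 0.6000, 2.4743, 0.8083]

beam 1: φ=-90°, α=150°
  dir = (cos 150°, sin 150°) = (-0.8660, 0.5000); from cell (1,3)
  next x-line at t=0.3464, next y-line at t=1.2200; Δt_x=1.1547, Δt_y=2.0000
    x: enter (0,3) at t=0.3464 ← occupied
  → r_1 = 0.3464
beam 2: φ=-45°, α=195°
  dir = (cos 195°, sin 195°) = (-0.9659, -0.2588); from cell (1,3)
  next x-line at t=0.3106, next y-line at t=1.5068; Δt_x=1.0353, Δt_y=3.8637
    x: enter (0,3) at t=0.3106 ← occupied
  → r_2 = 0.3106
beam 3: φ=0°, α=240°
  dir = (cos 240°, sin 240°) = (-0.5000, -0.8660); from cell (1,3)
  next x-line at t=0.6000, next y-line at t=0.4503; Δt_x=2.0000, Δt_y=1.1547
    y: enter (1,2) at t=0.4503
    x: enter (0,2) at t=0.6000 ← occupied
  → r_3 = 0.6000
beam 4: φ=45°, α=285°
  dir = (cos 285°, sin 285°) = (0.2588, -0.9659); from cell (1,3)
  next x-line at t=2.7046, next y-line at t=0.4038; Δt_x=3.8637, Δt_y=1.0353
    y: enter (1,2) at t=0.4038
    y: enter (1,1) at t=1.4390
    y: enter (1,0) at t=2.4743 ← occupied
  → r_4 = 2.4743
beam 5: φ=90°, α=330°
  dir = (cos 330°, sin 330°) = (0.8660, -0.5000); from cell (1,3)
  next x-line at t=0.8083, next y-line at t=0.7800; Δt_x=1.1547, Δt_y=2.0000
    y: enter (1,2) at t=0.7800
    x: enter (2,2) at t=0.8083 ← occupied
  → r_5 = 0.8083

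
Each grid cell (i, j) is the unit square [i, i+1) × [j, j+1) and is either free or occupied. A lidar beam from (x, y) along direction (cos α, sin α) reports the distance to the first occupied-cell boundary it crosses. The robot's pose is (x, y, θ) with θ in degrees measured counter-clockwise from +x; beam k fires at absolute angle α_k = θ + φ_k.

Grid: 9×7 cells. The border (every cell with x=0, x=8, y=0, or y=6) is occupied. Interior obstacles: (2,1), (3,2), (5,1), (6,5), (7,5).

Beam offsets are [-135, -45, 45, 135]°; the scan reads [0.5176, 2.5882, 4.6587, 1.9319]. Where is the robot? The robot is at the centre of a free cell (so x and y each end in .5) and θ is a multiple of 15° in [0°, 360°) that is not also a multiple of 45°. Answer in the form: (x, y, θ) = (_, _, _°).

The pose lattice has 30·16 = 480 candidates. Test each by forward raycasting.
  (5.5, 5.5, 210°): beam 2 = 1.9319 ≠ 2.5882 ✗
  (7.5, 3.5, 105°): beam 1 = 0.5774 ≠ 0.5176 ✗
  (1.5, 5.5, 120°): beam 1 = 6.7293 ≠ 0.5176 ✗
  (1.5, 4.5, 210°): beam 1 = 1.5529 ≠ 0.5176 ✗
  …
  (3.5, 5.5, 240°): r_1=0.5176, r_2=2.5882, r_3=4.6587, r_4=1.9319 — all match ✓
Only this pose fits every beam.

(x, y, θ) = (3.5, 5.5, 240°)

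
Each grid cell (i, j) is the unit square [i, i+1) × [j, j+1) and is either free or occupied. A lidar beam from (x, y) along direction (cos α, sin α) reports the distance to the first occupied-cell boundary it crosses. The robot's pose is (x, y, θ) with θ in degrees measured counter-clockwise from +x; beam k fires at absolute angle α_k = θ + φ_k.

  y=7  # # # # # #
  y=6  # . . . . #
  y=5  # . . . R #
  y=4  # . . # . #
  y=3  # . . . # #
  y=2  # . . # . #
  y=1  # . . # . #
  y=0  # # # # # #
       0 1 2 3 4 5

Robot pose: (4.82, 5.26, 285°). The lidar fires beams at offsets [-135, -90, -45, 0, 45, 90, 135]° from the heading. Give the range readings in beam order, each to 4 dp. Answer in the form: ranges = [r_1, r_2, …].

beam 1: φ=-135°, α=150°
  cosα=-0.8660 sinα=0.5000 | (4,5) | tMaxX 0.9469 tMaxY 1.4800 | tΔX 1.1547 tΔY 2.0000
    t=0.9469 [x] (3,5)
    t=1.4800 [y] (3,6)
    t=2.1016 [x] (2,6)
    t=3.2563 [x] (1,6)
    t=3.4800 [y] (1,7) — stop
  → r_1 = 3.4800
beam 2: φ=-90°, α=195°
  cosα=-0.9659 sinα=-0.2588 | (4,5) | tMaxX 0.8489 tMaxY 1.0046 | tΔX 1.0353 tΔY 3.8637
    t=0.8489 [x] (3,5)
    t=1.0046 [y] (3,4) — stop
  → r_2 = 1.0046
beam 3: φ=-45°, α=240°
  cosα=-0.5000 sinα=-0.8660 | (4,5) | tMaxX 1.6400 tMaxY 0.3002 | tΔX 2.0000 tΔY 1.1547
    t=0.3002 [y] (4,4)
    t=1.4549 [y] (4,3) — stop
  → r_3 = 1.4549
beam 4: φ=0°, α=285°
  cosα=0.2588 sinα=-0.9659 | (4,5) | tMaxX 0.6955 tMaxY 0.2692 | tΔX 3.8637 tΔY 1.0353
    t=0.2692 [y] (4,4)
    t=0.6955 [x] (5,4) — stop
  → r_4 = 0.6955
beam 5: φ=45°, α=330°
  cosα=0.8660 sinα=-0.5000 | (4,5) | tMaxX 0.2078 tMaxY 0.5200 | tΔX 1.1547 tΔY 2.0000
    t=0.2078 [x] (5,5) — stop
  → r_5 = 0.2078
beam 6: φ=90°, α=15°
  cosα=0.9659 sinα=0.2588 | (4,5) | tMaxX 0.1863 tMaxY 2.8591 | tΔX 1.0353 tΔY 3.8637
    t=0.1863 [x] (5,5) — stop
  → r_6 = 0.1863
beam 7: φ=135°, α=60°
  cosα=0.5000 sinα=0.8660 | (4,5) | tMaxX 0.3600 tMaxY 0.8545 | tΔX 2.0000 tΔY 1.1547
    t=0.3600 [x] (5,5) — stop
  → r_7 = 0.3600

ranges = [3.4800, 1.0046, 1.4549, 0.6955, 0.2078, 0.1863, 0.3600]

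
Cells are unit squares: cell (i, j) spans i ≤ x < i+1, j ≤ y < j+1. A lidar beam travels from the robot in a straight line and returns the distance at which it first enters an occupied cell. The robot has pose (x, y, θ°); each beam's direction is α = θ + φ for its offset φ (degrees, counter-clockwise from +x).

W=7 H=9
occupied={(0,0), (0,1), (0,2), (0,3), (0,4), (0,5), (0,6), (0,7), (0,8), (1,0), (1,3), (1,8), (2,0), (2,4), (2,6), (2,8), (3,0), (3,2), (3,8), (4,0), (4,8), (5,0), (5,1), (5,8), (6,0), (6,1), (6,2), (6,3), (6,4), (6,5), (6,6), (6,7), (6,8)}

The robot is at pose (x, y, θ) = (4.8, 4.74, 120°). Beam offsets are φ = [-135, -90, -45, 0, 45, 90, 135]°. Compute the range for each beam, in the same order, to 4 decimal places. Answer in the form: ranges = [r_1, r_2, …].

beam 1: φ=-135°, α=345°
  direction (0.9659, -0.2588); cell (4,4); t to first gridline: x 0.2071, y 2.8591 (then +1.0353 / +3.8637)
    (5,4) via x @ 0.2071
    (6,4) via x @ 1.2423  # hit
  → r_1 = 1.2423
beam 2: φ=-90°, α=30°
  direction (0.8660, 0.5000); cell (4,4); t to first gridline: x 0.2309, y 0.5200 (then +1.1547 / +2.0000)
    (5,4) via x @ 0.2309
    (5,5) via y @ 0.5200
    (6,5) via x @ 1.3856  # hit
  → r_2 = 1.3856
beam 3: φ=-45°, α=75°
  direction (0.2588, 0.9659); cell (4,4); t to first gridline: x 0.7727, y 0.2692 (then +3.8637 / +1.0353)
    (4,5) via y @ 0.2692
    (5,5) via x @ 0.7727
    (5,6) via y @ 1.3044
    (5,7) via y @ 2.3397
    (5,8) via y @ 3.3750  # hit
  → r_3 = 3.3750
beam 4: φ=0°, α=120°
  direction (-0.5000, 0.8660); cell (4,4); t to first gridline: x 1.6000, y 0.3002 (then +2.0000 / +1.1547)
    (4,5) via y @ 0.3002
    (4,6) via y @ 1.4549
    (3,6) via x @ 1.6000
    (3,7) via y @ 2.6096
    (2,7) via x @ 3.6000
    (2,8) via y @ 3.7643  # hit
  → r_4 = 3.7643
beam 5: φ=45°, α=165°
  direction (-0.9659, 0.2588); cell (4,4); t to first gridline: x 0.8282, y 1.0046 (then +1.0353 / +3.8637)
    (3,4) via x @ 0.8282
    (3,5) via y @ 1.0046
    (2,5) via x @ 1.8635
    (1,5) via x @ 2.8988
    (0,5) via x @ 3.9340  # hit
  → r_5 = 3.9340
beam 6: φ=90°, α=210°
  direction (-0.8660, -0.5000); cell (4,4); t to first gridline: x 0.9238, y 1.4800 (then +1.1547 / +2.0000)
    (3,4) via x @ 0.9238
    (3,3) via y @ 1.4800
    (2,3) via x @ 2.0785
    (1,3) via x @ 3.2332  # hit
  → r_6 = 3.2332
beam 7: φ=135°, α=255°
  direction (-0.2588, -0.9659); cell (4,4); t to first gridline: x 3.0910, y 0.7661 (then +3.8637 / +1.0353)
    (4,3) via y @ 0.7661
    (4,2) via y @ 1.8014
    (4,1) via y @ 2.8367
    (3,1) via x @ 3.0910
    (3,0) via y @ 3.8719  # hit
  → r_7 = 3.8719

ranges = [1.2423, 1.3856, 3.3750, 3.7643, 3.9340, 3.2332, 3.8719]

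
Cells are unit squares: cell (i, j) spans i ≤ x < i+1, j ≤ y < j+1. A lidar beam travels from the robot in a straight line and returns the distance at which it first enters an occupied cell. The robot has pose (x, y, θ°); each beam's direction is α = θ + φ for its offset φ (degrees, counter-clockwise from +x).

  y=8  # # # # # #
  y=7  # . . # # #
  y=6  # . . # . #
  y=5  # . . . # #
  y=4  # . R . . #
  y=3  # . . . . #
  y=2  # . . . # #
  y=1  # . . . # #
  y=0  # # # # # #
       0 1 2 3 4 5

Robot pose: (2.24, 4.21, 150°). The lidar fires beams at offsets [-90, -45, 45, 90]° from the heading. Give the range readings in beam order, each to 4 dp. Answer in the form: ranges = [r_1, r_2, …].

ranges = [2.0669, 3.9237, 1.2837, 2.4800]

beam 1: φ=-90°, α=60°
  direction (0.5000, 0.8660); cell (2,4); t to first gridline: x 1.5200, y 0.9122 (then +2.0000 / +1.1547)
    (2,5) via y @ 0.9122
    (3,5) via x @ 1.5200
    (3,6) via y @ 2.0669  # hit
  → r_1 = 2.0669
beam 2: φ=-45°, α=105°
  direction (-0.2588, 0.9659); cell (2,4); t to first gridline: x 0.9273, y 0.8179 (then +3.8637 / +1.0353)
    (2,5) via y @ 0.8179
    (1,5) via x @ 0.9273
    (1,6) via y @ 1.8531
    (1,7) via y @ 2.8884
    (1,8) via y @ 3.9237  # hit
  → r_2 = 3.9237
beam 3: φ=45°, α=195°
  direction (-0.9659, -0.2588); cell (2,4); t to first gridline: x 0.2485, y 0.8114 (then +1.0353 / +3.8637)
    (1,4) via x @ 0.2485
    (1,3) via y @ 0.8114
    (0,3) via x @ 1.2837  # hit
  → r_3 = 1.2837
beam 4: φ=90°, α=240°
  direction (-0.5000, -0.8660); cell (2,4); t to first gridline: x 0.4800, y 0.2425 (then +2.0000 / +1.1547)
    (2,3) via y @ 0.2425
    (1,3) via x @ 0.4800
    (1,2) via y @ 1.3972
    (0,2) via x @ 2.4800  # hit
  → r_4 = 2.4800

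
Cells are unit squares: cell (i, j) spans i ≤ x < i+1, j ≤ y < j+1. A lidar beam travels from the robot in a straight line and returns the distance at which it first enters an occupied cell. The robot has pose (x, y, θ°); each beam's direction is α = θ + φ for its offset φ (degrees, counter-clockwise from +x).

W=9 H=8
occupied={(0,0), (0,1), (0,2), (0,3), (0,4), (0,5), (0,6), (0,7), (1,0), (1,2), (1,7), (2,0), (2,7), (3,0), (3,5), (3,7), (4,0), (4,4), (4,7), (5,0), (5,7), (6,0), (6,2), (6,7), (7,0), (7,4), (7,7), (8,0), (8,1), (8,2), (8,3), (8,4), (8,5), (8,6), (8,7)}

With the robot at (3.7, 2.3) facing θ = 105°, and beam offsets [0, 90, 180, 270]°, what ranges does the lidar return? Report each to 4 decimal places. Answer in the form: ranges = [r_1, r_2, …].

beam 1: φ=0°, α=105°
  dir = (cos 105°, sin 105°) = (-0.2588, 0.9659); from cell (3,2)
  next x-line at t=2.7046, next y-line at t=0.7247; Δt_x=3.8637, Δt_y=1.0353
    y: enter (3,3) at t=0.7247
    y: enter (3,4) at t=1.7600
    x: enter (2,4) at t=2.7046
    y: enter (2,5) at t=2.7952
    y: enter (2,6) at t=3.8305
    y: enter (2,7) at t=4.8658 ← occupied
  → r_1 = 4.8658
beam 2: φ=90°, α=195°
  dir = (cos 195°, sin 195°) = (-0.9659, -0.2588); from cell (3,2)
  next x-line at t=0.7247, next y-line at t=1.1591; Δt_x=1.0353, Δt_y=3.8637
    x: enter (2,2) at t=0.7247
    y: enter (2,1) at t=1.1591
    x: enter (1,1) at t=1.7600
    x: enter (0,1) at t=2.7952 ← occupied
  → r_2 = 2.7952
beam 3: φ=180°, α=285°
  dir = (cos 285°, sin 285°) = (0.2588, -0.9659); from cell (3,2)
  next x-line at t=1.1591, next y-line at t=0.3106; Δt_x=3.8637, Δt_y=1.0353
    y: enter (3,1) at t=0.3106
    x: enter (4,1) at t=1.1591
    y: enter (4,0) at t=1.3459 ← occupied
  → r_3 = 1.3459
beam 4: φ=270°, α=15°
  dir = (cos 15°, sin 15°) = (0.9659, 0.2588); from cell (3,2)
  next x-line at t=0.3106, next y-line at t=2.7046; Δt_x=1.0353, Δt_y=3.8637
    x: enter (4,2) at t=0.3106
    x: enter (5,2) at t=1.3459
    x: enter (6,2) at t=2.3811 ← occupied
  → r_4 = 2.3811

ranges = [4.8658, 2.7952, 1.3459, 2.3811]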